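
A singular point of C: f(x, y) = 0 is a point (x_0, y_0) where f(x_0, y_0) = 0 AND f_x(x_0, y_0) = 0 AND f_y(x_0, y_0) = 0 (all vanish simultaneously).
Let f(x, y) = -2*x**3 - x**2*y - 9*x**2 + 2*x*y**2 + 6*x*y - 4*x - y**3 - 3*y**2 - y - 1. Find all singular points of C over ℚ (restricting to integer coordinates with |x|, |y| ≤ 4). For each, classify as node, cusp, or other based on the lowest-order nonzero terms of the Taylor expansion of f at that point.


Singular points: {(-1, -2)}; classification: node.

Compute partial derivatives:
  f_x = -6*x**2 - 2*x*y - 18*x + 2*y**2 + 6*y - 4.
  f_y = -x**2 + 4*x*y + 6*x - 3*y**2 - 6*y - 1.
Scan x_0 ∈ {−4, ..., 4}. For each x_0, f_y(x_0, y) is a polynomial in y; find its integer roots y ∈ {−4, ..., 4}, then test f_x and f at those candidates.
  x = -4: f_y(-4, y) = -3*y**2 - 22*y - 41; no integer root y with |y| ≤ 4.
  x = -3: f_y(-3, y) = -3*y**2 - 18*y - 28; no integer root y with |y| ≤ 4.
  x = -2: f_y(-2, y) = -3*y**2 - 14*y - 17; no integer root y with |y| ≤ 4.
  x = -1: f_y(-1, y) = -3*y**2 - 10*y - 8; vanishes at y ∈ {-2}. (-1, -2): f_x = 0, f = 0 — SINGULAR.
  x = 0: f_y(0, y) = -3*y**2 - 6*y - 1; no integer root y with |y| ≤ 4.
  x = 1: f_y(1, y) = -3*y**2 - 2*y + 4; no integer root y with |y| ≤ 4.
  x = 2: f_y(2, y) = -3*y**2 + 2*y + 7; no integer root y with |y| ≤ 4.
  x = 3: f_y(3, y) = -3*y**2 + 6*y + 8; no integer root y with |y| ≤ 4.
  x = 4: f_y(4, y) = -3*y**2 + 10*y + 7; no integer root y with |y| ≤ 4.
Only singular point on the grid: (-1, -2).
Classify: substitute x = -1 + u, y = -2 + v and expand: f = -2*u**3 - u**2*v - u**2 + 2*u*v**2 - v**3 + v**2.
No constant or linear terms (consistent with a singular point). Quadratic part: -u**2 + v**2. Cubic part: -2*u**3 - u**2*v + 2*u*v**2 - v**3.
The quadratic part v**2 - u**2 = (v − u)(v + u) splits into two distinct linear factors, so there are two distinct tangent lines y − -2 = ±(x − -1) — this is a node (ordinary double point).
Classification: node.


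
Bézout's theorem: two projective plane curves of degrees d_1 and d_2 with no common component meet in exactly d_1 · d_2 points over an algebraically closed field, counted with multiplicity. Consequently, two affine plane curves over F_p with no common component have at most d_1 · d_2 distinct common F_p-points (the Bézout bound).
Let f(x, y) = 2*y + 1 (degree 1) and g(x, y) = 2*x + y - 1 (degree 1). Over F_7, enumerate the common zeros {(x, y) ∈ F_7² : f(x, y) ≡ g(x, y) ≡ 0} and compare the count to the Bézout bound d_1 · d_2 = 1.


Common zeros: {(6, 3)}; count = 1; Bézout bound = 1.

deg(f) = 1, deg(g) = 1, so Bézout bound = 1.
Scan x ∈ F_7. For each x, list the y ∈ F_7 with f(x, y) ≡ 0 and those with g(x, y) ≡ 0 (mod 7); the common zeros in that column are the intersection.
  x = 0: f ≡ 0 at y ∈ {3}; g ≡ 0 at y ∈ {1}; common: ∅.
  x = 1: f ≡ 0 at y ∈ {3}; g ≡ 0 at y ∈ {6}; common: ∅.
  x = 2: f ≡ 0 at y ∈ {3}; g ≡ 0 at y ∈ {4}; common: ∅.
  x = 3: f ≡ 0 at y ∈ {3}; g ≡ 0 at y ∈ {2}; common: ∅.
  x = 4: f ≡ 0 at y ∈ {3}; g ≡ 0 at y ∈ {0}; common: ∅.
  x = 5: f ≡ 0 at y ∈ {3}; g ≡ 0 at y ∈ {5}; common: ∅.
  x = 6: f ≡ 0 at y ∈ {3}; g ≡ 0 at y ∈ {3}; common: {3}.
Collecting: common zeros = {(6, 3)}, so the count is 1.
Comparison with the Bézout bound: 1 ≤ 1 = deg(f)·deg(g), as expected for curves with no common component (the bound is attained).


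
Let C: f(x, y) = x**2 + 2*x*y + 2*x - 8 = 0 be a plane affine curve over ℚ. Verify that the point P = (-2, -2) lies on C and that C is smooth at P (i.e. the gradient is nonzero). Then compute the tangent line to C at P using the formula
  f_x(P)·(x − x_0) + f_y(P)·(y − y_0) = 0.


Tangent line at P: -6*x - 4*y - 20 = 0.

Step 1: f(-2, -2) = 0, so P lies on C.
Step 2: partial derivatives
  f_x(x, y) = 2*x + 2*y + 2, f_y(x, y) = 2*x.
  f_x(P) = -6, f_y(P) = -4 (gradient nonzero, so P is smooth).
Step 3: tangent line at P: -6·(x − -2) + -4·(y − -2) = 0.
Expanding: -6*x - 4*y - 20 = 0.


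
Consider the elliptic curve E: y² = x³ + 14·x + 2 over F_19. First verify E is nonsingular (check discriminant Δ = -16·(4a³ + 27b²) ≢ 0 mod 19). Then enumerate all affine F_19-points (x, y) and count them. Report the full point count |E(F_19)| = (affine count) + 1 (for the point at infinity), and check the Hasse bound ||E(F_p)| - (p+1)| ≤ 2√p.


Affine points = {(1, 6), (1, 13), (2, 0), (5, 8), (5, 11), (6, 6), (6, 13), (7, 5), (7, 14), (11, 9), (11, 10), (12, 6), (12, 13), (13, 5), (13, 14), (14, 4), (14, 15), (16, 3), (16, 16), (17, 2), (17, 17), (18, 5), (18, 14)}; affine count = 23; |E(F_19)| = 24.

Discriminant check: Δ ∝ 4a³ + 27b² = 4·14³ + 27·2² = 4·2744 + 27·4 ≡ 7 (mod 19). Nonzero ⇒ E is nonsingular.
For each x ∈ F_19, compute rhs = x³ + 14·x + 2 mod 19, then count y ∈ F_19 with y² ≡ rhs.
  x = 0: rhs = 2, matching y values: none (0 points).
  x = 1: rhs = 17, matching y values: 6, 13 (2 points).
  x = 2: rhs = 0, matching y values: 0 (1 points).
  x = 3: rhs = 14, matching y values: none (0 points).
  x = 4: rhs = 8, matching y values: none (0 points).
  x = 5: rhs = 7, matching y values: 8, 11 (2 points).
  x = 6: rhs = 17, matching y values: 6, 13 (2 points).
  x = 7: rhs = 6, matching y values: 5, 14 (2 points).
  x = 8: rhs = 18, matching y values: none (0 points).
  x = 9: rhs = 2, matching y values: none (0 points).
  x = 10: rhs = 2, matching y values: none (0 points).
  x = 11: rhs = 5, matching y values: 9, 10 (2 points).
  x = 12: rhs = 17, matching y values: 6, 13 (2 points).
  x = 13: rhs = 6, matching y values: 5, 14 (2 points).
  x = 14: rhs = 16, matching y values: 4, 15 (2 points).
  x = 15: rhs = 15, matching y values: none (0 points).
  x = 16: rhs = 9, matching y values: 3, 16 (2 points).
  x = 17: rhs = 4, matching y values: 2, 17 (2 points).
  x = 18: rhs = 6, matching y values: 5, 14 (2 points).
Total affine count: 23.
Full point count |E(F_19)| = 23 + 1 = 24.
Hasse bound: |24 − (19+1)| = |4| = 4 ≤ 2√19 ≈ 8.7178 ✓.


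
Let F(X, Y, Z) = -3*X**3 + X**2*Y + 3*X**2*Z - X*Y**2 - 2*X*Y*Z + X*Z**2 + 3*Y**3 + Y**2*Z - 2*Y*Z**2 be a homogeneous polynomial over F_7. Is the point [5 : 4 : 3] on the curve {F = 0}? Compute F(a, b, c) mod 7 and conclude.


F(5,4,3) ≡ 5 (mod 7); P is NOT on the curve.

Evaluate F(5, 4, 3) term-by-term (mod 7).
  -3*X**3 ↦ -3·125·1·1 = -375
  X**2*Y ↦ 1·25·4·1 = 100
  3*X**2*Z ↦ 3·25·1·3 = 225
  -X*Y**2 ↦ -1·5·16·1 = -80
  -2*X*Y*Z ↦ -2·5·4·3 = -120
  X*Z**2 ↦ 1·5·1·9 = 45
  3*Y**3 ↦ 3·1·64·1 = 192
  Y**2*Z ↦ 1·1·16·3 = 48
  -2*Y*Z**2 ↦ -2·1·4·9 = -72
Sum: F(5, 4, 3) = (-375) + (100) + (225) + (-80) + (-120) + (45) + (192) + (48) + (-72) = -37.
Reducing mod 7: -37 ≡ 5 (mod 7).
Since F(a, b, c) ≡ 5 ≠ 0 (mod 7), P does NOT lie on the curve.


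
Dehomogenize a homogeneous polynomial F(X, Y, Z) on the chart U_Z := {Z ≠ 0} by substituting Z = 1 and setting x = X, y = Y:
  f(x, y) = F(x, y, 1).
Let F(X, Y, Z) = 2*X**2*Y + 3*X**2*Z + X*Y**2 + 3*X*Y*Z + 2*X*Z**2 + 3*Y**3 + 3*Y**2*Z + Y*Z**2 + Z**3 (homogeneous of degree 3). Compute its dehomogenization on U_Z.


f(x, y) = 2*x**2*y + 3*x**2 + x*y**2 + 3*x*y + 2*x + 3*y**3 + 3*y**2 + y + 1

On U_Z we set Z = 1. Each monomial c·X^i·Y^j·Z^k in F becomes c·x^i·y^j·1^k = c·x^i·y^j.
Substituting Z = 1: F(X, Y, 1) = 2*x**2*y + 3*x**2 + x*y**2 + 3*x*y + 2*x + 3*y**3 + 3*y**2 + y + 1.
Note: deg(f) ≤ deg(F) = 3; strict inequality happens when F is divisible by Z (lost terms).


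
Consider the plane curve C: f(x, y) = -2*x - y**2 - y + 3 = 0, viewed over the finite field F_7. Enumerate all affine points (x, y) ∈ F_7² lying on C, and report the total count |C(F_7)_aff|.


Affine F_7-points: {(2, 2), (2, 4), (4, 1), (4, 5), (5, 0), (5, 6), (6, 3)}; count = 7.

For each of the 49 pairs (x, y) ∈ F_7², evaluate f(x, y) mod 7. Record the zeros.
  x = 0: [0↦3, 1↦1, 2↦4, 3↦5, 4↦4, 5↦1, 6↦3]  zeros at y ∈ ∅
  x = 1: [0↦1, 1↦6, 2↦2, 3↦3, 4↦2, 5↦6, 6↦1]  zeros at y ∈ ∅
  x = 2: [0↦6, 1↦4, 2↦0, 3↦1, 4↦0, 5↦4, 6↦6]  zeros at y ∈ {2, 4}
  x = 3: [0↦4, 1↦2, 2↦5, 3↦6, 4↦5, 5↦2, 6↦4]  zeros at y ∈ ∅
  x = 4: [0↦2, 1↦0, 2↦3, 3↦4, 4↦3, 5↦0, 6↦2]  zeros at y ∈ {1, 5}
  x = 5: [0↦0, 1↦5, 2↦1, 3↦2, 4↦1, 5↦5, 6↦0]  zeros at y ∈ {0, 6}
  x = 6: [0↦5, 1↦3, 2↦6, 3↦0, 4↦6, 5↦3, 6↦5]  zeros at y ∈ {3}
Collecting zeros: affine points = {(2, 2), (2, 4), (4, 1), (4, 5), (5, 0), (5, 6), (6, 3)}.
Total count |C(F_7)_aff| = 7.


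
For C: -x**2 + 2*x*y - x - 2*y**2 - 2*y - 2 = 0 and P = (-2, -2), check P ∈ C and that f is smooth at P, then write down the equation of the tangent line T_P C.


Tangent line at P: -x + 2*y + 2 = 0.

Step 1: f(-2, -2) = 0, so P lies on C.
Step 2: partial derivatives
  f_x(x, y) = -2*x + 2*y - 1, f_y(x, y) = 2*x - 4*y - 2.
  f_x(P) = -1, f_y(P) = 2 (gradient nonzero, so P is smooth).
Step 3: tangent line at P: -1·(x − -2) + 2·(y − -2) = 0.
Expanding: -x + 2*y + 2 = 0.


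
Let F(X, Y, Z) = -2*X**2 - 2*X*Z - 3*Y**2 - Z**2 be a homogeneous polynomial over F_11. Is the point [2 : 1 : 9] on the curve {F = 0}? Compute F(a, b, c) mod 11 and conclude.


F(2,1,9) ≡ 4 (mod 11); P is NOT on the curve.

Evaluate F(2, 1, 9) term-by-term (mod 11).
  -2*X**2 ↦ -2·4·1·1 = -8
  -2*X*Z ↦ -2·2·1·9 = -36
  -3*Y**2 ↦ -3·1·1·1 = -3
  -Z**2 ↦ -1·1·1·81 = -81
Sum: F(2, 1, 9) = (-8) + (-36) + (-3) + (-81) = -128.
Reducing mod 11: -128 ≡ 4 (mod 11).
Since F(a, b, c) ≡ 4 ≠ 0 (mod 11), P does NOT lie on the curve.


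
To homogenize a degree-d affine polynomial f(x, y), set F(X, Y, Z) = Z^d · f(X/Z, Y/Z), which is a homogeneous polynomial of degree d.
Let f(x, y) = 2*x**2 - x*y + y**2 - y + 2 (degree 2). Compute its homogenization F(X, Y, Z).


F(X, Y, Z) = 2*X**2 - X*Y + Y**2 - Y*Z + 2*Z**2

deg(f) = 2.
Substitute x = X/Z, y = Y/Z into f, then multiply by Z^2.
  monomial 2·x^2·y^0 ↦ 2·X^2·Y^0·Z^0.
  monomial -1·x^1·y^1 ↦ -1·X^1·Y^1·Z^0.
  monomial 1·x^0·y^2 ↦ 1·X^0·Y^2·Z^0.
  monomial -1·x^0·y^1 ↦ -1·X^0·Y^1·Z^1.
  monomial 2·x^0·y^0 ↦ 2·X^0·Y^0·Z^2.
Collecting: F(X, Y, Z) = 2*X**2 - X*Y + Y**2 - Y*Z + 2*Z**2.


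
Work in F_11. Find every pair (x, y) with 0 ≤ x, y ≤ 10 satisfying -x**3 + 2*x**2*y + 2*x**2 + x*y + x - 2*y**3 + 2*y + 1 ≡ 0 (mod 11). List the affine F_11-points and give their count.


Affine F_11-points: {(0, 2), (0, 7), (1, 10), (2, 2), (2, 4), (2, 5), (4, 2), (4, 3), (4, 6), (6, 4), (7, 1)}; count = 11.

For each of the 121 pairs (x, y) ∈ F_11², evaluate f(x, y) mod 11. Record the zeros.
  x = 0: [0↦1, 1↦1, 2↦0, 3↦8, 4↦2, 5↦3, 6↦10, 7↦0, 8↦5, 9↦2, 10↦1]  zeros at y ∈ {2, 7}
  x = 1: [0↦3, 1↦6, 2↦8, 3↦8, 4↦5, 5↦9, 6↦8, 7↦1, 8↦9, 9↦9, 10↦0]  zeros at y ∈ {10}
  x = 2: [0↦3, 1↦2, 2↦0, 3↦7, 4↦0, 5↦0, 6↦6, 7↦6, 8↦10, 9↦6, 10↦4]  zeros at y ∈ {2, 4, 5}
  x = 3: [0↦6, 1↦5, 2↦3, 3↦10, 4↦3, 5↦3, 6↦9, 7↦9, 8↦2, 9↦9, 10↦7]  zeros at y ∈ ∅
  x = 4: [0↦6, 1↦9, 2↦0, 3↦0, 4↦8, 5↦1, 6↦0, 7↦4, 8↦1, 9↦1, 10↦3]  zeros at y ∈ {2, 3, 6}
  x = 5: [0↦8, 1↦8, 2↦7, 3↦4, 4↦9, 5↦10, 6↦6, 7↦7, 8↦1, 9↦9, 10↦8]  zeros at y ∈ ∅
  x = 6: [0↦6, 1↦7, 2↦7, 3↦5, 4↦0, 5↦2, 6↦10, 7↦1, 8↦7, 9↦5, 10↦5]  zeros at y ∈ {4}
  x = 7: [0↦5, 1↦0, 2↦5, 3↦8, 4↦8, 5↦4, 6↦6, 7↦2, 8↦2, 9↦5, 10↦10]  zeros at y ∈ {1}
  x = 8: [0↦10, 1↦3, 2↦6, 3↦7, 4↦5, 5↦10, 6↦10, 7↦4, 8↦2, 9↦3, 10↦6]  zeros at y ∈ ∅
  x = 9: [0↦4, 1↦10, 2↦4, 3↦7, 4↦7, 5↦3, 6↦5, 7↦1, 8↦1, 9↦4, 10↦9]  zeros at y ∈ ∅
  x = 10: [0↦3, 1↦4, 2↦4, 3↦2, 4↦8, 5↦10, 6↦7, 7↦9, 8↦4, 9↦2, 10↦2]  zeros at y ∈ ∅
Collecting zeros: affine points = {(0, 2), (0, 7), (1, 10), (2, 2), (2, 4), (2, 5), (4, 2), (4, 3), (4, 6), (6, 4), (7, 1)}.
Total count |C(F_11)_aff| = 11.


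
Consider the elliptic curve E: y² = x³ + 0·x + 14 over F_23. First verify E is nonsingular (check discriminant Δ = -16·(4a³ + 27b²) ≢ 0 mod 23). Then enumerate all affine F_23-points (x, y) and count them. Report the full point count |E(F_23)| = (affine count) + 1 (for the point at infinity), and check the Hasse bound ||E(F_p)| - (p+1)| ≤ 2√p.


Affine points = {(3, 8), (3, 15), (4, 3), (4, 20), (5, 1), (5, 22), (6, 0), (7, 9), (7, 14), (10, 5), (10, 18), (13, 7), (13, 16), (15, 10), (15, 13), (16, 4), (16, 19), (18, 2), (18, 21), (21, 11), (21, 12), (22, 6), (22, 17)}; affine count = 23; |E(F_23)| = 24.

Discriminant check: Δ ∝ 4a³ + 27b² = 4·0³ + 27·14² = 4·0 + 27·196 ≡ 2 (mod 23). Nonzero ⇒ E is nonsingular.
For each x ∈ F_23, compute rhs = x³ + 0·x + 14 mod 23, then count y ∈ F_23 with y² ≡ rhs.
  x = 0: rhs = 14, matching y values: none (0 points).
  x = 1: rhs = 15, matching y values: none (0 points).
  x = 2: rhs = 22, matching y values: none (0 points).
  x = 3: rhs = 18, matching y values: 8, 15 (2 points).
  x = 4: rhs = 9, matching y values: 3, 20 (2 points).
  x = 5: rhs = 1, matching y values: 1, 22 (2 points).
  x = 6: rhs = 0, matching y values: 0 (1 points).
  x = 7: rhs = 12, matching y values: 9, 14 (2 points).
  x = 8: rhs = 20, matching y values: none (0 points).
  x = 9: rhs = 7, matching y values: none (0 points).
  x = 10: rhs = 2, matching y values: 5, 18 (2 points).
  x = 11: rhs = 11, matching y values: none (0 points).
  x = 12: rhs = 17, matching y values: none (0 points).
  x = 13: rhs = 3, matching y values: 7, 16 (2 points).
  x = 14: rhs = 21, matching y values: none (0 points).
  x = 15: rhs = 8, matching y values: 10, 13 (2 points).
  x = 16: rhs = 16, matching y values: 4, 19 (2 points).
  x = 17: rhs = 5, matching y values: none (0 points).
  x = 18: rhs = 4, matching y values: 2, 21 (2 points).
  x = 19: rhs = 19, matching y values: none (0 points).
  x = 20: rhs = 10, matching y values: none (0 points).
  x = 21: rhs = 6, matching y values: 11, 12 (2 points).
  x = 22: rhs = 13, matching y values: 6, 17 (2 points).
Total affine count: 23.
Full point count |E(F_23)| = 23 + 1 = 24.
Hasse bound: |24 − (23+1)| = |0| = 0 ≤ 2√23 ≈ 9.5917 ✓.


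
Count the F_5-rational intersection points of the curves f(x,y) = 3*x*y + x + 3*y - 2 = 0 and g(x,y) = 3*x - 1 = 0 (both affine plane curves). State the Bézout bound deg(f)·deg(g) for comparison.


Common zeros: {(2, 0)}; count = 1; Bézout bound = 2.

deg(f) = 2, deg(g) = 1, so Bézout bound = 2.
Scan x ∈ F_5. For each x, list the y ∈ F_5 with f(x, y) ≡ 0 and those with g(x, y) ≡ 0 (mod 5); the common zeros in that column are the intersection.
  x = 0: f ≡ 0 at y ∈ {4}; g ≡ 0 at y ∈ ∅; common: ∅.
  x = 1: f ≡ 0 at y ∈ {1}; g ≡ 0 at y ∈ ∅; common: ∅.
  x = 2: f ≡ 0 at y ∈ {0}; g ≡ 0 at y ∈ {0, 1, 2, 3, 4}; common: {0}.
  x = 3: f ≡ 0 at y ∈ {2}; g ≡ 0 at y ∈ ∅; common: ∅.
  x = 4: f ≡ 0 at y ∈ ∅; g ≡ 0 at y ∈ ∅; common: ∅.
Collecting: common zeros = {(2, 0)}, so the count is 1.
Comparison with the Bézout bound: 1 ≤ 2 = deg(f)·deg(g), as expected for curves with no common component (the affine F_5-count falls short of the bound because intersections may lie at infinity, over extension fields, or carry multiplicity).


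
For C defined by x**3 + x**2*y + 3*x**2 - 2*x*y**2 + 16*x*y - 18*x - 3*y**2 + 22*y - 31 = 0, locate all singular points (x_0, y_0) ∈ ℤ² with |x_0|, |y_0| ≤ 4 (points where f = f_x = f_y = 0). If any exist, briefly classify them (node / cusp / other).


Singular points: {(-2, 3)}; classification: cusp.

Compute partial derivatives:
  f_x = 3*x**2 + 2*x*y + 6*x - 2*y**2 + 16*y - 18.
  f_y = x**2 - 4*x*y + 16*x - 6*y + 22.
Scan x_0 ∈ {−4, ..., 4}. For each x_0, f_y(x_0, y) is a polynomial in y; find its integer roots y ∈ {−4, ..., 4}, then test f_x and f at those candidates.
  x = -4: f_y(-4, y) = 10*y - 26; no integer root y with |y| ≤ 4.
  x = -3: f_y(-3, y) = 6*y - 17; no integer root y with |y| ≤ 4.
  x = -2: f_y(-2, y) = 2*y - 6; vanishes at y ∈ {3}. (-2, 3): f_x = 0, f = 0 — SINGULAR.
  x = -1: f_y(-1, y) = 7 - 2*y; no integer root y with |y| ≤ 4.
  x = 0: f_y(0, y) = 22 - 6*y; no integer root y with |y| ≤ 4.
  x = 1: f_y(1, y) = 39 - 10*y; no integer root y with |y| ≤ 4.
  x = 2: f_y(2, y) = 58 - 14*y; no integer root y with |y| ≤ 4.
  x = 3: f_y(3, y) = 79 - 18*y; no integer root y with |y| ≤ 4.
  x = 4: f_y(4, y) = 102 - 22*y; no integer root y with |y| ≤ 4.
Only singular point on the grid: (-2, 3).
Classify: substitute x = -2 + u, y = 3 + v and expand: f = u**3 + u**2*v - 2*u*v**2 + v**2.
No constant or linear terms (consistent with a singular point). Quadratic part: v**2. Cubic part: u**3 + u**2*v - 2*u*v**2.
The quadratic part v**2 is a perfect square, so there is a single (double) tangent line v = 0, i.e. y = 3. Restricting the cubic part to that line (v = 0) leaves u**3 ≠ 0, so f is not divisible by v and the branch is v² ≈ -u**3 to lowest order — this is a cusp.
Classification: cusp.


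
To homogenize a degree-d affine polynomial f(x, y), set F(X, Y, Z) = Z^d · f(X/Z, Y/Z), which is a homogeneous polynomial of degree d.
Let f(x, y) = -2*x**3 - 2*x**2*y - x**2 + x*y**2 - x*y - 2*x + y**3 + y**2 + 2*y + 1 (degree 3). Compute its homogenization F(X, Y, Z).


F(X, Y, Z) = -2*X**3 - 2*X**2*Y - X**2*Z + X*Y**2 - X*Y*Z - 2*X*Z**2 + Y**3 + Y**2*Z + 2*Y*Z**2 + Z**3

deg(f) = 3.
Substitute x = X/Z, y = Y/Z into f, then multiply by Z^3.
  monomial -2·x^3·y^0 ↦ -2·X^3·Y^0·Z^0.
  monomial -2·x^2·y^1 ↦ -2·X^2·Y^1·Z^0.
  monomial -1·x^2·y^0 ↦ -1·X^2·Y^0·Z^1.
  monomial 1·x^1·y^2 ↦ 1·X^1·Y^2·Z^0.
  monomial -1·x^1·y^1 ↦ -1·X^1·Y^1·Z^1.
  monomial -2·x^1·y^0 ↦ -2·X^1·Y^0·Z^2.
  monomial 1·x^0·y^3 ↦ 1·X^0·Y^3·Z^0.
  monomial 1·x^0·y^2 ↦ 1·X^0·Y^2·Z^1.
  monomial 2·x^0·y^1 ↦ 2·X^0·Y^1·Z^2.
  monomial 1·x^0·y^0 ↦ 1·X^0·Y^0·Z^3.
Collecting: F(X, Y, Z) = -2*X**3 - 2*X**2*Y - X**2*Z + X*Y**2 - X*Y*Z - 2*X*Z**2 + Y**3 + Y**2*Z + 2*Y*Z**2 + Z**3.


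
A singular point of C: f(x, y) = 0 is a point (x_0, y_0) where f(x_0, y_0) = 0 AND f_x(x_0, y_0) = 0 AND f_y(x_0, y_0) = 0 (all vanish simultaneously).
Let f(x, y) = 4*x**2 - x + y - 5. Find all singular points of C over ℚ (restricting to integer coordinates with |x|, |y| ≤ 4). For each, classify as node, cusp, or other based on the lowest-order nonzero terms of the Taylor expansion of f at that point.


No singular points in the scanned grid; C is smooth there.

Compute partial derivatives:
  f_x = 8*x - 1.
  f_y = 1.
f_y = 1 is a nonzero constant, so f_y never vanishes: no point (x, y) can satisfy f = f_x = f_y = 0. In particular no (x, y) ∈ {−4, ..., 4}² is singular; the curve is smooth.


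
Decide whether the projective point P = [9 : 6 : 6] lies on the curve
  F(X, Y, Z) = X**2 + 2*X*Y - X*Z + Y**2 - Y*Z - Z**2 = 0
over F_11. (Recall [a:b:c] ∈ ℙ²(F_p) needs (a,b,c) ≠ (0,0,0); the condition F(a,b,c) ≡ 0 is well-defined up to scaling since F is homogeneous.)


F(9,6,6) ≡ 0 (mod 11); P is on the curve.

Evaluate F(9, 6, 6) term-by-term (mod 11).
  X**2 ↦ 1·81·1·1 = 81
  2*X*Y ↦ 2·9·6·1 = 108
  -X*Z ↦ -1·9·1·6 = -54
  Y**2 ↦ 1·1·36·1 = 36
  -Y*Z ↦ -1·1·6·6 = -36
  -Z**2 ↦ -1·1·1·36 = -36
Sum: F(9, 6, 6) = (81) + (108) + (-54) + (36) + (-36) + (-36) = 99.
Reducing mod 11: 99 ≡ 0 (mod 11).
Since F(a, b, c) ≡ 0 (mod 11), P lies on the curve.


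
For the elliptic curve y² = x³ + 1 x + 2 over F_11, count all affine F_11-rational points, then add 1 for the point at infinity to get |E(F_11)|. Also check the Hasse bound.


Affine points = {(1, 2), (1, 9), (2, 1), (2, 10), (4, 2), (4, 9), (5, 0), (6, 2), (6, 9), (7, 0), (8, 4), (8, 7), (9, 5), (9, 6), (10, 0)}; affine count = 15; |E(F_11)| = 16.

Discriminant check: Δ ∝ 4a³ + 27b² = 4·1³ + 27·2² = 4·1 + 27·4 ≡ 2 (mod 11). Nonzero ⇒ E is nonsingular.
For each x ∈ F_11, compute rhs = x³ + 1·x + 2 mod 11, then count y ∈ F_11 with y² ≡ rhs.
  x = 0: rhs = 2, matching y values: none (0 points).
  x = 1: rhs = 4, matching y values: 2, 9 (2 points).
  x = 2: rhs = 1, matching y values: 1, 10 (2 points).
  x = 3: rhs = 10, matching y values: none (0 points).
  x = 4: rhs = 4, matching y values: 2, 9 (2 points).
  x = 5: rhs = 0, matching y values: 0 (1 points).
  x = 6: rhs = 4, matching y values: 2, 9 (2 points).
  x = 7: rhs = 0, matching y values: 0 (1 points).
  x = 8: rhs = 5, matching y values: 4, 7 (2 points).
  x = 9: rhs = 3, matching y values: 5, 6 (2 points).
  x = 10: rhs = 0, matching y values: 0 (1 points).
Total affine count: 15.
Full point count |E(F_11)| = 15 + 1 = 16.
Hasse bound: |16 − (11+1)| = |4| = 4 ≤ 2√11 ≈ 6.6332 ✓.


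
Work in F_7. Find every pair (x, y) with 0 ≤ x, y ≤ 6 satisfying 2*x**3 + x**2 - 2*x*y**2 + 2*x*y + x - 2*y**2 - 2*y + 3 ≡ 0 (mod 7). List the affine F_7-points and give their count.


Affine F_7-points: {(0, 3), (1, 0), (2, 1), (2, 4), (4, 1), (6, 2)}; count = 6.

For each of the 49 pairs (x, y) ∈ F_7², evaluate f(x, y) mod 7. Record the zeros.
  x = 0: [0↦3, 1↦6, 2↦5, 3↦0, 4↦5, 5↦6, 6↦3]  zeros at y ∈ {3}
  x = 1: [0↦0, 1↦3, 2↦5, 3↦6, 4↦6, 5↦5, 6↦3]  zeros at y ∈ {0}
  x = 2: [0↦4, 1↦0, 2↦5, 3↦5, 4↦0, 5↦4, 6↦3]  zeros at y ∈ {1, 4}
  x = 3: [0↦6, 1↦2, 2↦3, 3↦2, 4↦6, 5↦1, 6↦1]  zeros at y ∈ ∅
  x = 4: [0↦4, 1↦0, 2↦4, 3↦2, 4↦1, 5↦1, 6↦2]  zeros at y ∈ {1}
  x = 5: [0↦3, 1↦6, 2↦6, 3↦3, 4↦4, 5↦2, 6↦4]  zeros at y ∈ ∅
  x = 6: [0↦1, 1↦4, 2↦0, 3↦3, 4↦6, 5↦2, 6↦5]  zeros at y ∈ {2}
Collecting zeros: affine points = {(0, 3), (1, 0), (2, 1), (2, 4), (4, 1), (6, 2)}.
Total count |C(F_7)_aff| = 6.


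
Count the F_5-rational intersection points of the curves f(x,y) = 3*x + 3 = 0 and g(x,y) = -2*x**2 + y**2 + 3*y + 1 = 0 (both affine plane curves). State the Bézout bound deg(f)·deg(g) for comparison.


Common zeros: ∅; count = 0; Bézout bound = 2.

deg(f) = 1, deg(g) = 2, so Bézout bound = 2.
Scan x ∈ F_5. For each x, list the y ∈ F_5 with f(x, y) ≡ 0 and those with g(x, y) ≡ 0 (mod 5); the common zeros in that column are the intersection.
  x = 0: f ≡ 0 at y ∈ ∅; g ≡ 0 at y ∈ {1}; common: ∅.
  x = 1: f ≡ 0 at y ∈ ∅; g ≡ 0 at y ∈ ∅; common: ∅.
  x = 2: f ≡ 0 at y ∈ ∅; g ≡ 0 at y ∈ ∅; common: ∅.
  x = 3: f ≡ 0 at y ∈ ∅; g ≡ 0 at y ∈ ∅; common: ∅.
  x = 4: f ≡ 0 at y ∈ {0, 1, 2, 3, 4}; g ≡ 0 at y ∈ ∅; common: ∅.
Collecting: common zeros = ∅, so the count is 0.
Comparison with the Bézout bound: 0 ≤ 2 = deg(f)·deg(g), as expected for curves with no common component (the affine F_5-count falls short of the bound because intersections may lie at infinity, over extension fields, or carry multiplicity).


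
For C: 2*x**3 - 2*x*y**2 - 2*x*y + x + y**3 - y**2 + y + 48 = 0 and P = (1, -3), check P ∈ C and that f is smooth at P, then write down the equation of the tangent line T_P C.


Tangent line at P: -5*x + 44*y + 137 = 0.

Step 1: f(1, -3) = 0, so P lies on C.
Step 2: partial derivatives
  f_x(x, y) = 6*x**2 - 2*y**2 - 2*y + 1, f_y(x, y) = -4*x*y - 2*x + 3*y**2 - 2*y + 1.
  f_x(P) = -5, f_y(P) = 44 (gradient nonzero, so P is smooth).
Step 3: tangent line at P: -5·(x − 1) + 44·(y − -3) = 0.
Expanding: -5*x + 44*y + 137 = 0.


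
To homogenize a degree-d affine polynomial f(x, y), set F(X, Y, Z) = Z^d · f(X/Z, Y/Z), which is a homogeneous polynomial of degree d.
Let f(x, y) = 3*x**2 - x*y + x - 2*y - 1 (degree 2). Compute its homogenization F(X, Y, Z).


F(X, Y, Z) = 3*X**2 - X*Y + X*Z - 2*Y*Z - Z**2

deg(f) = 2.
Substitute x = X/Z, y = Y/Z into f, then multiply by Z^2.
  monomial 3·x^2·y^0 ↦ 3·X^2·Y^0·Z^0.
  monomial -1·x^1·y^1 ↦ -1·X^1·Y^1·Z^0.
  monomial 1·x^1·y^0 ↦ 1·X^1·Y^0·Z^1.
  monomial -2·x^0·y^1 ↦ -2·X^0·Y^1·Z^1.
  monomial -1·x^0·y^0 ↦ -1·X^0·Y^0·Z^2.
Collecting: F(X, Y, Z) = 3*X**2 - X*Y + X*Z - 2*Y*Z - Z**2.


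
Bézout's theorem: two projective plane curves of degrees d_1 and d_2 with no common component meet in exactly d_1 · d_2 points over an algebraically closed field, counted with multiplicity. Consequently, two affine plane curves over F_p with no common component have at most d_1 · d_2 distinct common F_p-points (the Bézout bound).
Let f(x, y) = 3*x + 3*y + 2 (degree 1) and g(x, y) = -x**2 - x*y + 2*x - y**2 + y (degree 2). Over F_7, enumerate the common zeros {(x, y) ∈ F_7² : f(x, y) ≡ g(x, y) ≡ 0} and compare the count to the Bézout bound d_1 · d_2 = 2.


Common zeros: ∅; count = 0; Bézout bound = 2.

deg(f) = 1, deg(g) = 2, so Bézout bound = 2.
Scan x ∈ F_7. For each x, list the y ∈ F_7 with f(x, y) ≡ 0 and those with g(x, y) ≡ 0 (mod 7); the common zeros in that column are the intersection.
  x = 0: f ≡ 0 at y ∈ {4}; g ≡ 0 at y ∈ {0, 1}; common: ∅.
  x = 1: f ≡ 0 at y ∈ {3}; g ≡ 0 at y ∈ {1, 6}; common: ∅.
  x = 2: f ≡ 0 at y ∈ {2}; g ≡ 0 at y ∈ {0, 6}; common: ∅.
  x = 3: f ≡ 0 at y ∈ {1}; g ≡ 0 at y ∈ ∅; common: ∅.
  x = 4: f ≡ 0 at y ∈ {0}; g ≡ 0 at y ∈ ∅; common: ∅.
  x = 5: f ≡ 0 at y ∈ {6}; g ≡ 0 at y ∈ ∅; common: ∅.
  x = 6: f ≡ 0 at y ∈ {5}; g ≡ 0 at y ∈ ∅; common: ∅.
Collecting: common zeros = ∅, so the count is 0.
Comparison with the Bézout bound: 0 ≤ 2 = deg(f)·deg(g), as expected for curves with no common component (the affine F_7-count falls short of the bound because intersections may lie at infinity, over extension fields, or carry multiplicity).


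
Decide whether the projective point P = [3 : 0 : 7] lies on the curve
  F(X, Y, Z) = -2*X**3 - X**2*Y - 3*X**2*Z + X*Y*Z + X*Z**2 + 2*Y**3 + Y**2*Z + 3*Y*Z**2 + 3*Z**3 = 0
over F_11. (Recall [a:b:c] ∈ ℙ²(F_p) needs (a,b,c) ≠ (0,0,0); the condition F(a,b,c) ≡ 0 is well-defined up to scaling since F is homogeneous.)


F(3,0,7) ≡ 9 (mod 11); P is NOT on the curve.

Evaluate F(3, 0, 7) term-by-term (mod 11).
  -2*X**3 ↦ -2·27·1·1 = -54
  -X**2*Y ↦ -1·9·0·1 = 0
  -3*X**2*Z ↦ -3·9·1·7 = -189
  X*Y*Z ↦ 1·3·0·7 = 0
  X*Z**2 ↦ 1·3·1·49 = 147
  2*Y**3 ↦ 2·1·0·1 = 0
  Y**2*Z ↦ 1·1·0·7 = 0
  3*Y*Z**2 ↦ 3·1·0·49 = 0
  3*Z**3 ↦ 3·1·1·343 = 1029
Sum: F(3, 0, 7) = (-54) + (0) + (-189) + (0) + (147) + (0) + (0) + (0) + (1029) = 933.
Reducing mod 11: 933 ≡ 9 (mod 11).
Since F(a, b, c) ≡ 9 ≠ 0 (mod 11), P does NOT lie on the curve.


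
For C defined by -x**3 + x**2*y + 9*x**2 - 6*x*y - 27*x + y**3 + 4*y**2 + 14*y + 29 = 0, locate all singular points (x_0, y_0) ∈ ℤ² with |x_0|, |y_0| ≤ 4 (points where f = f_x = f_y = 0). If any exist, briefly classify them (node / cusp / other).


Singular points: {(3, -1)}; classification: node.

Compute partial derivatives:
  f_x = -3*x**2 + 2*x*y + 18*x - 6*y - 27.
  f_y = x**2 - 6*x + 3*y**2 + 8*y + 14.
Scan x_0 ∈ {−4, ..., 4}. For each x_0, f_y(x_0, y) is a polynomial in y; find its integer roots y ∈ {−4, ..., 4}, then test f_x and f at those candidates.
  x = -4: f_y(-4, y) = 3*y**2 + 8*y + 54; no integer root y with |y| ≤ 4.
  x = -3: f_y(-3, y) = 3*y**2 + 8*y + 41; no integer root y with |y| ≤ 4.
  x = -2: f_y(-2, y) = 3*y**2 + 8*y + 30; no integer root y with |y| ≤ 4.
  x = -1: f_y(-1, y) = 3*y**2 + 8*y + 21; no integer root y with |y| ≤ 4.
  x = 0: f_y(0, y) = 3*y**2 + 8*y + 14; no integer root y with |y| ≤ 4.
  x = 1: f_y(1, y) = 3*y**2 + 8*y + 9; no integer root y with |y| ≤ 4.
  x = 2: f_y(2, y) = 3*y**2 + 8*y + 6; no integer root y with |y| ≤ 4.
  x = 3: f_y(3, y) = 3*y**2 + 8*y + 5; vanishes at y ∈ {-1}. (3, -1): f_x = 0, f = 0 — SINGULAR.
  x = 4: f_y(4, y) = 3*y**2 + 8*y + 6; no integer root y with |y| ≤ 4.
Only singular point on the grid: (3, -1).
Classify: substitute x = 3 + u, y = -1 + v and expand: f = -u**3 + u**2*v - u**2 + v**3 + v**2.
No constant or linear terms (consistent with a singular point). Quadratic part: -u**2 + v**2. Cubic part: -u**3 + u**2*v + v**3.
The quadratic part v**2 - u**2 = (v − u)(v + u) splits into two distinct linear factors, so there are two distinct tangent lines y − -1 = ±(x − 3) — this is a node (ordinary double point).
Classification: node.


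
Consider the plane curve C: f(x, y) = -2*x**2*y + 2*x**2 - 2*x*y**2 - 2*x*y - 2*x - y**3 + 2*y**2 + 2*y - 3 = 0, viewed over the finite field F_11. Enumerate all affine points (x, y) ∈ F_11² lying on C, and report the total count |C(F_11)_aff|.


Affine F_11-points: {(0, 1), (1, 6), (1, 10), (3, 8), (5, 10), (6, 4), (7, 8), (8, 6), (8, 7), (9, 4), (10, 7)}; count = 11.

For each of the 121 pairs (x, y) ∈ F_11², evaluate f(x, y) mod 11. Record the zeros.
  x = 0: [0↦8, 1↦0, 2↦1, 3↦5, 4↦6, 5↦9, 6↦8, 7↦8, 8↦3, 9↦9, 10↦9]  zeros at y ∈ {1}
  x = 1: [0↦8, 1↦5, 2↦7, 3↦8, 4↦2, 5↦5, 6↦0, 7↦3, 8↦8, 9↦9, 10↦0]  zeros at y ∈ {6, 10}
  x = 2: [0↦1, 1↦10, 2↦9, 3↦3, 4↦8, 5↦7, 6↦5, 7↦7, 8↦7, 9↦10, 10↦10]  zeros at y ∈ ∅
  x = 3: [0↦9, 1↦4, 2↦7, 3↦1, 4↦2, 5↦4, 6↦1, 7↦9, 8↦0, 9↦1, 10↦6]  zeros at y ∈ {8}
  x = 4: [0↦10, 1↦9, 2↦1, 3↦2, 4↦6, 5↦7, 6↦10, 7↦9, 8↦9, 9↦4, 10↦10]  zeros at y ∈ ∅
  x = 5: [0↦4, 1↦3, 2↦2, 3↦6, 4↦9, 5↦5, 6↦10, 7↦7, 8↦1, 9↦8, 10↦0]  zeros at y ∈ {10}
  x = 6: [0↦2, 1↦8, 2↦10, 3↦2, 4↦0, 5↦9, 6↦1, 7↦3, 8↦9, 9↦2, 10↦9]  zeros at y ∈ {4}
  x = 7: [0↦4, 1↦2, 2↦3, 3↦1, 4↦1, 5↦8, 6↦5, 7↦8, 8↦0, 9↦8, 10↦4]  zeros at y ∈ {8}
  x = 8: [0↦10, 1↦7, 2↦3, 3↦3, 4↦1, 5↦2, 6↦0, 7↦0, 8↦7, 9↦4, 10↦7]  zeros at y ∈ {6, 7}
  x = 9: [0↦9, 1↦1, 2↦10, 3↦8, 4↦0, 5↦2, 6↦8, 7↦1, 8↦8, 9↦1, 10↦7]  zeros at y ∈ {4}
  x = 10: [0↦1, 1↦6, 2↦2, 3↦5, 4↦9, 5↦8, 6↦7, 7↦0, 8↦3, 9↦10, 10↦4]  zeros at y ∈ {7}
Collecting zeros: affine points = {(0, 1), (1, 6), (1, 10), (3, 8), (5, 10), (6, 4), (7, 8), (8, 6), (8, 7), (9, 4), (10, 7)}.
Total count |C(F_11)_aff| = 11.


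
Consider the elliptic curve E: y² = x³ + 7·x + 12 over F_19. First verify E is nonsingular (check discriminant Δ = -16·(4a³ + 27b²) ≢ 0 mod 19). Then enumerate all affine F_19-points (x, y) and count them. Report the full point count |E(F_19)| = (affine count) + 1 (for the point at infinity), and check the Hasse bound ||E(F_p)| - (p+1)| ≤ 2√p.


Affine points = {(1, 1), (1, 18), (4, 3), (4, 16), (5, 1), (5, 18), (6, 2), (6, 17), (7, 9), (7, 10), (9, 5), (9, 14), (12, 0), (13, 1), (13, 18), (14, 2), (14, 17), (17, 3), (17, 16), (18, 2), (18, 17)}; affine count = 21; |E(F_19)| = 22.

Discriminant check: Δ ∝ 4a³ + 27b² = 4·7³ + 27·12² = 4·343 + 27·144 ≡ 16 (mod 19). Nonzero ⇒ E is nonsingular.
For each x ∈ F_19, compute rhs = x³ + 7·x + 12 mod 19, then count y ∈ F_19 with y² ≡ rhs.
  x = 0: rhs = 12, matching y values: none (0 points).
  x = 1: rhs = 1, matching y values: 1, 18 (2 points).
  x = 2: rhs = 15, matching y values: none (0 points).
  x = 3: rhs = 3, matching y values: none (0 points).
  x = 4: rhs = 9, matching y values: 3, 16 (2 points).
  x = 5: rhs = 1, matching y values: 1, 18 (2 points).
  x = 6: rhs = 4, matching y values: 2, 17 (2 points).
  x = 7: rhs = 5, matching y values: 9, 10 (2 points).
  x = 8: rhs = 10, matching y values: none (0 points).
  x = 9: rhs = 6, matching y values: 5, 14 (2 points).
  x = 10: rhs = 18, matching y values: none (0 points).
  x = 11: rhs = 14, matching y values: none (0 points).
  x = 12: rhs = 0, matching y values: 0 (1 points).
  x = 13: rhs = 1, matching y values: 1, 18 (2 points).
  x = 14: rhs = 4, matching y values: 2, 17 (2 points).
  x = 15: rhs = 15, matching y values: none (0 points).
  x = 16: rhs = 2, matching y values: none (0 points).
  x = 17: rhs = 9, matching y values: 3, 16 (2 points).
  x = 18: rhs = 4, matching y values: 2, 17 (2 points).
Total affine count: 21.
Full point count |E(F_19)| = 21 + 1 = 22.
Hasse bound: |22 − (19+1)| = |2| = 2 ≤ 2√19 ≈ 8.7178 ✓.


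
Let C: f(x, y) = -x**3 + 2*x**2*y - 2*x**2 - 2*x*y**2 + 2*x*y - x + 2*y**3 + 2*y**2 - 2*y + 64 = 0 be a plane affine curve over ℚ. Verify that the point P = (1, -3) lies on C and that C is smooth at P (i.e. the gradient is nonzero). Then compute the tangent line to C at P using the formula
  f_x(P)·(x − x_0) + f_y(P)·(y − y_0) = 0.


Tangent line at P: -44*x + 56*y + 212 = 0.

Step 1: f(1, -3) = 0, so P lies on C.
Step 2: partial derivatives
  f_x(x, y) = -3*x**2 + 4*x*y - 4*x - 2*y**2 + 2*y - 1, f_y(x, y) = 2*x**2 - 4*x*y + 2*x + 6*y**2 + 4*y - 2.
  f_x(P) = -44, f_y(P) = 56 (gradient nonzero, so P is smooth).
Step 3: tangent line at P: -44·(x − 1) + 56·(y − -3) = 0.
Expanding: -44*x + 56*y + 212 = 0.


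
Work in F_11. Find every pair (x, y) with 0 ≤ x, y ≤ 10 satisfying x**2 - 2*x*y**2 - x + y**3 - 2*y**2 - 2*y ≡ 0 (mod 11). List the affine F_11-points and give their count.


Affine F_11-points: {(0, 0), (0, 6), (0, 7), (1, 0), (2, 5), (3, 2), (3, 4), (4, 8), (5, 5), (6, 2), (7, 6), (8, 4)}; count = 12.

For each of the 121 pairs (x, y) ∈ F_11², evaluate f(x, y) mod 11. Record the zeros.
  x = 0: [0↦0, 1↦8, 2↦7, 3↦3, 4↦2, 5↦10, 6↦0, 7↦0, 8↦5, 9↦10, 10↦10]  zeros at y ∈ {0, 6, 7}
  x = 1: [0↦0, 1↦6, 2↦10, 3↦7, 4↦3, 5↦4, 6↦5, 7↦1, 8↦9, 9↦2, 10↦8]  zeros at y ∈ {0}
  x = 2: [0↦2, 1↦6, 2↦4, 3↦2, 4↦6, 5↦0, 6↦1, 7↦4, 8↦4, 9↦7, 10↦8]  zeros at y ∈ {5}
  x = 3: [0↦6, 1↦8, 2↦0, 3↦10, 4↦0, 5↦9, 6↦10, 7↦9, 8↦1, 9↦3, 10↦10]  zeros at y ∈ {2, 4}
  x = 4: [0↦1, 1↦1, 2↦9, 3↦9, 4↦7, 5↦9, 6↦10, 7↦5, 8↦0, 9↦1, 10↦3]  zeros at y ∈ {8}
  x = 5: [0↦9, 1↦7, 2↦9, 3↦10, 4↦5, 5↦0, 6↦1, 7↦3, 8↦1, 9↦1, 10↦9]  zeros at y ∈ {5}
  x = 6: [0↦8, 1↦4, 2↦0, 3↦2, 4↦5, 5↦4, 6↦5, 7↦3, 8↦4, 9↦3, 10↦6]  zeros at y ∈ {2}
  x = 7: [0↦9, 1↦3, 2↦4, 3↦7, 4↦7, 5↦10, 6↦0, 7↦5, 8↦9, 9↦7, 10↦5]  zeros at y ∈ {6}
  x = 8: [0↦1, 1↦4, 2↦10, 3↦3, 4↦0, 5↦7, 6↦8, 7↦9, 8↦5, 9↦2, 10↦6]  zeros at y ∈ {4}
  x = 9: [0↦6, 1↦7, 2↦7, 3↦1, 4↦6, 5↦6, 6↦7, 7↦4, 8↦3, 9↦10, 10↦9]  zeros at y ∈ ∅
  x = 10: [0↦2, 1↦1, 2↦6, 3↦1, 4↦3, 5↦7, 6↦8, 7↦1, 8↦3, 9↦9, 10↦3]  zeros at y ∈ ∅
Collecting zeros: affine points = {(0, 0), (0, 6), (0, 7), (1, 0), (2, 5), (3, 2), (3, 4), (4, 8), (5, 5), (6, 2), (7, 6), (8, 4)}.
Total count |C(F_11)_aff| = 12.


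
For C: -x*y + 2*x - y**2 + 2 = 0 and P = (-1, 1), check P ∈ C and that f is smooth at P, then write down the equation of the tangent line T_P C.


Tangent line at P: x - y + 2 = 0.

Step 1: f(-1, 1) = 0, so P lies on C.
Step 2: partial derivatives
  f_x(x, y) = 2 - y, f_y(x, y) = -x - 2*y.
  f_x(P) = 1, f_y(P) = -1 (gradient nonzero, so P is smooth).
Step 3: tangent line at P: 1·(x − -1) + -1·(y − 1) = 0.
Expanding: x - y + 2 = 0.


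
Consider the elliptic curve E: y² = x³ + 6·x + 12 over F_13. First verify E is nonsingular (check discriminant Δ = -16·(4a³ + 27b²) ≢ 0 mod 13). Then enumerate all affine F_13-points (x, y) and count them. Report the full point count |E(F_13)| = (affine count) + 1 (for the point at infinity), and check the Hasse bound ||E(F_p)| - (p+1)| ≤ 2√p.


Affine points = {(0, 5), (0, 8), (4, 3), (4, 10), (6, 2), (6, 11), (8, 0)}; affine count = 7; |E(F_13)| = 8.

Discriminant check: Δ ∝ 4a³ + 27b² = 4·6³ + 27·12² = 4·216 + 27·144 ≡ 7 (mod 13). Nonzero ⇒ E is nonsingular.
For each x ∈ F_13, compute rhs = x³ + 6·x + 12 mod 13, then count y ∈ F_13 with y² ≡ rhs.
  x = 0: rhs = 12, matching y values: 5, 8 (2 points).
  x = 1: rhs = 6, matching y values: none (0 points).
  x = 2: rhs = 6, matching y values: none (0 points).
  x = 3: rhs = 5, matching y values: none (0 points).
  x = 4: rhs = 9, matching y values: 3, 10 (2 points).
  x = 5: rhs = 11, matching y values: none (0 points).
  x = 6: rhs = 4, matching y values: 2, 11 (2 points).
  x = 7: rhs = 7, matching y values: none (0 points).
  x = 8: rhs = 0, matching y values: 0 (1 points).
  x = 9: rhs = 2, matching y values: none (0 points).
  x = 10: rhs = 6, matching y values: none (0 points).
  x = 11: rhs = 5, matching y values: none (0 points).
  x = 12: rhs = 5, matching y values: none (0 points).
Total affine count: 7.
Full point count |E(F_13)| = 7 + 1 = 8.
Hasse bound: |8 − (13+1)| = |-6| = 6 ≤ 2√13 ≈ 7.2111 ✓.


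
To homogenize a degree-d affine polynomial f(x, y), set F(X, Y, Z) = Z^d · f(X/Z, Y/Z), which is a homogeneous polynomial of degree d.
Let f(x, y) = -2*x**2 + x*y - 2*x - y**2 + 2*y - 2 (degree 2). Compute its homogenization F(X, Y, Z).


F(X, Y, Z) = -2*X**2 + X*Y - 2*X*Z - Y**2 + 2*Y*Z - 2*Z**2

deg(f) = 2.
Substitute x = X/Z, y = Y/Z into f, then multiply by Z^2.
  monomial -2·x^2·y^0 ↦ -2·X^2·Y^0·Z^0.
  monomial 1·x^1·y^1 ↦ 1·X^1·Y^1·Z^0.
  monomial -2·x^1·y^0 ↦ -2·X^1·Y^0·Z^1.
  monomial -1·x^0·y^2 ↦ -1·X^0·Y^2·Z^0.
  monomial 2·x^0·y^1 ↦ 2·X^0·Y^1·Z^1.
  monomial -2·x^0·y^0 ↦ -2·X^0·Y^0·Z^2.
Collecting: F(X, Y, Z) = -2*X**2 + X*Y - 2*X*Z - Y**2 + 2*Y*Z - 2*Z**2.


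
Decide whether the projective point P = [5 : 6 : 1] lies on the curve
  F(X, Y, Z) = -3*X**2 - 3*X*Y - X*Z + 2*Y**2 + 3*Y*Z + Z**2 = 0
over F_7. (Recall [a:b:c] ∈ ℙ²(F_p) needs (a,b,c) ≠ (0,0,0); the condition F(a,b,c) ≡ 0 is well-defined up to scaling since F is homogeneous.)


F(5,6,1) ≡ 5 (mod 7); P is NOT on the curve.

Evaluate F(5, 6, 1) term-by-term (mod 7).
  -3*X**2 ↦ -3·25·1·1 = -75
  -3*X*Y ↦ -3·5·6·1 = -90
  -X*Z ↦ -1·5·1·1 = -5
  2*Y**2 ↦ 2·1·36·1 = 72
  3*Y*Z ↦ 3·1·6·1 = 18
  Z**2 ↦ 1·1·1·1 = 1
Sum: F(5, 6, 1) = (-75) + (-90) + (-5) + (72) + (18) + (1) = -79.
Reducing mod 7: -79 ≡ 5 (mod 7).
Since F(a, b, c) ≡ 5 ≠ 0 (mod 7), P does NOT lie on the curve.


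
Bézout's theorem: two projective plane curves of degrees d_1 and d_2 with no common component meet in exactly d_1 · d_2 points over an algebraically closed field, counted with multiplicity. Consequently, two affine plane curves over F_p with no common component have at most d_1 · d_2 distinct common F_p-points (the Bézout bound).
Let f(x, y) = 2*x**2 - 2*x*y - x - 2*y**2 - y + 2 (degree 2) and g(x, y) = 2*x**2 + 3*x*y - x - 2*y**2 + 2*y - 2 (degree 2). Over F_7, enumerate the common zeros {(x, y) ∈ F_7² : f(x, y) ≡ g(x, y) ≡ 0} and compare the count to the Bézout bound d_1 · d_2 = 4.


Common zeros: ∅; count = 0; Bézout bound = 4.

deg(f) = 2, deg(g) = 2, so Bézout bound = 4.
Scan x ∈ F_7. For each x, list the y ∈ F_7 with f(x, y) ≡ 0 and those with g(x, y) ≡ 0 (mod 7); the common zeros in that column are the intersection.
  x = 0: f ≡ 0 at y ∈ ∅; g ≡ 0 at y ∈ {3, 5}; common: ∅.
  x = 1: f ≡ 0 at y ∈ ∅; g ≡ 0 at y ∈ ∅; common: ∅.
  x = 2: f ≡ 0 at y ∈ ∅; g ≡ 0 at y ∈ ∅; common: ∅.
  x = 3: f ≡ 0 at y ∈ ∅; g ≡ 0 at y ∈ {3, 6}; common: ∅.
  x = 4: f ≡ 0 at y ∈ ∅; g ≡ 0 at y ∈ ∅; common: ∅.
  x = 5: f ≡ 0 at y ∈ {6}; g ≡ 0 at y ∈ ∅; common: ∅.
  x = 6: f ≡ 0 at y ∈ ∅; g ≡ 0 at y ∈ {4, 6}; common: ∅.
Collecting: common zeros = ∅, so the count is 0.
Comparison with the Bézout bound: 0 ≤ 4 = deg(f)·deg(g), as expected for curves with no common component (the affine F_7-count falls short of the bound because intersections may lie at infinity, over extension fields, or carry multiplicity).


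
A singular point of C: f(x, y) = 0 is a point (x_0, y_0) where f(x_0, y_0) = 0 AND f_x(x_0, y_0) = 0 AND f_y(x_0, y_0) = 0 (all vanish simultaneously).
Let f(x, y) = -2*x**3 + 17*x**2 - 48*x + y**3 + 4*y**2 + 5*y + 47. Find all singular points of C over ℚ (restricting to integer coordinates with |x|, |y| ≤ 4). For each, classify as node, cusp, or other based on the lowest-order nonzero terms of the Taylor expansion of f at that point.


Singular points: {(3, -1)}; classification: node.

Compute partial derivatives:
  f_x = -6*x**2 + 34*x - 48.
  f_y = 3*y**2 + 8*y + 5.
Scan x_0 ∈ {−4, ..., 4}. For each x_0, f_y(x_0, y) is a polynomial in y; find its integer roots y ∈ {−4, ..., 4}, then test f_x and f at those candidates.
  x = -4: f_y(-4, y) = 3*y**2 + 8*y + 5; vanishes at y ∈ {-1}. (-4, -1): f_x = -280 ≠ 0.
  x = -3: f_y(-3, y) = 3*y**2 + 8*y + 5; vanishes at y ∈ {-1}. (-3, -1): f_x = -204 ≠ 0.
  x = -2: f_y(-2, y) = 3*y**2 + 8*y + 5; vanishes at y ∈ {-1}. (-2, -1): f_x = -140 ≠ 0.
  x = -1: f_y(-1, y) = 3*y**2 + 8*y + 5; vanishes at y ∈ {-1}. (-1, -1): f_x = -88 ≠ 0.
  x = 0: f_y(0, y) = 3*y**2 + 8*y + 5; vanishes at y ∈ {-1}. (0, -1): f_x = -48 ≠ 0.
  x = 1: f_y(1, y) = 3*y**2 + 8*y + 5; vanishes at y ∈ {-1}. (1, -1): f_x = -20 ≠ 0.
  x = 2: f_y(2, y) = 3*y**2 + 8*y + 5; vanishes at y ∈ {-1}. (2, -1): f_x = -4 ≠ 0.
  x = 3: f_y(3, y) = 3*y**2 + 8*y + 5; vanishes at y ∈ {-1}. (3, -1): f_x = 0, f = 0 — SINGULAR.
  x = 4: f_y(4, y) = 3*y**2 + 8*y + 5; vanishes at y ∈ {-1}. (4, -1): f_x = -8 ≠ 0.
Only singular point on the grid: (3, -1).
Classify: substitute x = 3 + u, y = -1 + v and expand: f = -2*u**3 - u**2 + v**3 + v**2.
No constant or linear terms (consistent with a singular point). Quadratic part: -u**2 + v**2. Cubic part: -2*u**3 + v**3.
The quadratic part v**2 - u**2 = (v − u)(v + u) splits into two distinct linear factors, so there are two distinct tangent lines y − -1 = ±(x − 3) — this is a node (ordinary double point).
Classification: node.
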